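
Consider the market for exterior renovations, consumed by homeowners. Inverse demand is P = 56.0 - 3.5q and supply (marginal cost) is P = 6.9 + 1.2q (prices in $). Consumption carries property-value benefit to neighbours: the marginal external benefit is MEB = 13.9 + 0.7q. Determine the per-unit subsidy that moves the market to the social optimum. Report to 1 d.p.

Social marginal benefit = demand + MEB = 69.9 - 2.8q.
Set SMB = MC: 69.9 - 2.8q = 6.9 + 1.2q → q* = 15.7500.
The Pigouvian subsidy equals MEB at q*: 13.9 + 0.7×15.7500 = 24.9250.

subsidy = $24.9 per unit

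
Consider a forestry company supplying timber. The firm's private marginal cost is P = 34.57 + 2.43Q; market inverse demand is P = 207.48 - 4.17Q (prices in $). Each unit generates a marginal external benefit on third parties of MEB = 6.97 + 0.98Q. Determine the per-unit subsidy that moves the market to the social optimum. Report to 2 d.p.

Social marginal cost = private MC − MEB = 27.60 + 1.45Q.
Set SMC = demand: 27.60 + 1.45Q = 207.48 - 4.17Q → Q* = 32.0071.
The Pigouvian subsidy equals MEB at Q*: 6.97 + 0.98×32.0071 = 38.3370.

subsidy = $38.34 per unit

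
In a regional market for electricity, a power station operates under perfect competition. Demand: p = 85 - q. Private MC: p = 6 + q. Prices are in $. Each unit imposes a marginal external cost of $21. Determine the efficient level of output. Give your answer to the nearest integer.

q* = 29

Social marginal cost = private MC + MEC = 27 + q.
Set SMC = demand: 27 + q = 85 - q → q* = 29.0000.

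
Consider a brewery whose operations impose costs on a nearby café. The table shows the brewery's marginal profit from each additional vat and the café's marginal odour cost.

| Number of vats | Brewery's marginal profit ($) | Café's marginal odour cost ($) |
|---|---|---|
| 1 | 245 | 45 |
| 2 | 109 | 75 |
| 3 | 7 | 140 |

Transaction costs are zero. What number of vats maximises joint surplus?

2

Bargaining reaches the level where marginal profit last exceeds marginal odour cost.
That holds through level 2 (109 ≥ 75) but not at 3 (7 < 140).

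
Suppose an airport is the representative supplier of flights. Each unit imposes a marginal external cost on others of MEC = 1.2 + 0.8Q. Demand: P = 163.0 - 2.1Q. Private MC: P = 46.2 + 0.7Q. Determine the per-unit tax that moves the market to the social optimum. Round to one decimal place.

tax = 26.9 per unit

Social marginal cost = private MC + MEC = 47.4 + 1.5Q.
Set SMC = demand: 47.4 + 1.5Q = 163.0 - 2.1Q → Q* = 32.1111.
The Pigouvian tax equals MEC at Q*: 1.2 + 0.8×32.1111 = 26.8889.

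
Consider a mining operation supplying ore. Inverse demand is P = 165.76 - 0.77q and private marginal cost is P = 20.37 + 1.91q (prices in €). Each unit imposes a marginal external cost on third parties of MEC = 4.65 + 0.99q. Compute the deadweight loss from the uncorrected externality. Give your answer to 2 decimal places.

Market equilibrium (private): 20.37 + 1.91q = 165.76 - 0.77q → q_m = 54.2500.
Social marginal cost = private MC + MEC = 25.02 + 2.90q.
Set SMC = demand: 25.02 + 2.90q = 165.76 - 0.77q → q* = 38.3488.
The welfare-loss triangle has base |q_m − q*| and height MEC(q_m) (the vertical gap between SMC and demand is zero at q* and MEC at q_m).
DWL = ½ × 15.9012 × 58.3575 = 463.9771.

DWL = €463.98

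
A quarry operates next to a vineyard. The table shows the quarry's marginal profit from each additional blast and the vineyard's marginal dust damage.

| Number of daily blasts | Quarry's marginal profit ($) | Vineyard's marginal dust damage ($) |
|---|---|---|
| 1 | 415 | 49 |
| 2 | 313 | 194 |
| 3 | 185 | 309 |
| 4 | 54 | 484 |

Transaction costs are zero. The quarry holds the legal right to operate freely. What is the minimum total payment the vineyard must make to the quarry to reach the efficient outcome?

$239

Left alone the quarry would choose level 4 (marginal profit stays positive).
Efficient level: k* = 2 (marginal profit ≥ marginal dust damage through 2).
The vineyard must at least cover the quarry's forgone profit from cutting 4→2: 185 + 54 = 239.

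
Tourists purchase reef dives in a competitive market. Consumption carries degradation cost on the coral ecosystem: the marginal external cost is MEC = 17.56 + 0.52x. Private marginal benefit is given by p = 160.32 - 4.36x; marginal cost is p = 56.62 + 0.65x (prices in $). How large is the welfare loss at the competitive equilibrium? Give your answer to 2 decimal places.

DWL = $72.53

Market equilibrium (private): 56.62 + 0.65x = 160.32 - 4.36x → x_m = 20.6986.
Social marginal benefit = demand − MEC = 142.76 - 4.88x.
Set SMB = MC: 142.76 - 4.88x = 56.62 + 0.65x → x* = 15.5769.
The loss is the area between SMB and MC from x* to x_m; with linear curves that's a triangle of height MEC(x_m).
DWL = ½ × 5.1217 × 28.3233 = 72.5317.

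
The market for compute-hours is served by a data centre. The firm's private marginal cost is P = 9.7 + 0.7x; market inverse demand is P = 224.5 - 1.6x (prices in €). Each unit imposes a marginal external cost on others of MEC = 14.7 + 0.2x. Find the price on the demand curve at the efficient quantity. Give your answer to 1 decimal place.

Social marginal cost = private MC + MEC = 24.4 + 0.9x.
Set SMC = demand: 24.4 + 0.9x = 224.5 - 1.6x → x* = 80.0400.
Consumer price on the demand curve at x*: 224.5 − 1.6×80.0400 = 96.4360.

P = €96.4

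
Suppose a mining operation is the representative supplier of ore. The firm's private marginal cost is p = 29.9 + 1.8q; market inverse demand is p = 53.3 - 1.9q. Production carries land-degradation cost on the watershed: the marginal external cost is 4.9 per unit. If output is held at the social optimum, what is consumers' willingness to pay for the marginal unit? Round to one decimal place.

Social marginal cost = private MC + MEC = 34.8 + 1.8q.
Set SMC = demand: 34.8 + 1.8q = 53.3 - 1.9q → q* = 5.0000.
Consumer price on the demand curve at q*: 53.3 − 1.9×5.0000 = 43.8000.

P = 43.8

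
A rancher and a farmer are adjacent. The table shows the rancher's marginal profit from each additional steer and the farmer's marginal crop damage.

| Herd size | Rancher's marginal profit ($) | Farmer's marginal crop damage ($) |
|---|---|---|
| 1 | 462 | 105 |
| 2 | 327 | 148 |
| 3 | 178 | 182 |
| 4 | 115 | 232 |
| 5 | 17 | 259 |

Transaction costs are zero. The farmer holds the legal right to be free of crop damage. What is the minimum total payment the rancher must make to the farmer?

Efficient level: marginal profit ≥ marginal crop damage through level 2, so k* = 2.
With the farmer holding the right, the rancher must at least compensate total damage at k*: 105 + 148 = 253.

$253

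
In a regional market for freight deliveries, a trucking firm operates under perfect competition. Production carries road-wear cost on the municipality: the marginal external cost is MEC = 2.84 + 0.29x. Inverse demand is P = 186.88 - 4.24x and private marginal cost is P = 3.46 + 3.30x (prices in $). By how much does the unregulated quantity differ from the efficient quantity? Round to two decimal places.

Market equilibrium (private): 3.46 + 3.30x = 186.88 - 4.24x → x_m = 24.3263.
Social marginal cost = private MC + MEC = 6.30 + 3.59x.
Set SMC = demand: 6.30 + 3.59x = 186.88 - 4.24x → x* = 23.0626.
Gap = |24.3263 − 23.0626| = 1.2637.

1.26 units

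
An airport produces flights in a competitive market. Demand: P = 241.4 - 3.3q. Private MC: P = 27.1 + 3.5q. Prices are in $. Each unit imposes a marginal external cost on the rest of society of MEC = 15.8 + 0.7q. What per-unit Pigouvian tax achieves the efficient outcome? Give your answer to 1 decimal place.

Social marginal cost = private MC + MEC = 42.9 + 4.2q.
Set SMC = demand: 42.9 + 4.2q = 241.4 - 3.3q → q* = 26.4667.
The Pigouvian tax equals MEC at q*: 15.8 + 0.7×26.4667 = 34.3267.

tax = $34.3 per unit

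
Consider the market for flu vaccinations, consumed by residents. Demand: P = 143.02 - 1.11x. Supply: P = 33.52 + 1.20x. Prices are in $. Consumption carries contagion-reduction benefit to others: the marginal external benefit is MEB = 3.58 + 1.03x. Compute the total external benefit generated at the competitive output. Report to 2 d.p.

Market equilibrium (private): 33.52 + 1.20x = 143.02 - 1.11x → x_m = 47.4026.
Total external benefit = ∫₀^{x_m} (3.58 + 1.03x) dx = 3.58×47.4026 + ½×1.03×47.4026² = 1326.9096.

$1326.91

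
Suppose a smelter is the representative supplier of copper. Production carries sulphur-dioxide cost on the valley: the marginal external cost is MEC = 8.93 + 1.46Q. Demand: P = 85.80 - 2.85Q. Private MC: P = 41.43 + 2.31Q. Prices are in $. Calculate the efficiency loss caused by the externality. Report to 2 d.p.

DWL = $34.86

Market equilibrium (private): 41.43 + 2.31Q = 85.80 - 2.85Q → Q_m = 8.5988.
Social marginal cost = private MC + MEC = 50.36 + 3.77Q.
Set SMC = demand: 50.36 + 3.77Q = 85.80 - 2.85Q → Q* = 5.3535.
The welfare-loss triangle has base |Q_m − Q*| and height MEC(Q_m) (the vertical gap between SMC and demand is zero at Q* and MEC at Q_m).
DWL = ½ × 3.2453 × 21.4843 = 34.8615.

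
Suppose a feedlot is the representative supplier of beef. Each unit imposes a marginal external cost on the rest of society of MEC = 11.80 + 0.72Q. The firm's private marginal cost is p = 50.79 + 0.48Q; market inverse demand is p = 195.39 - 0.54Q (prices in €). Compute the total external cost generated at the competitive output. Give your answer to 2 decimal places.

Market equilibrium (private): 50.79 + 0.48Q = 195.39 - 0.54Q → Q_m = 141.7647.
Total external cost = ∫₀^{Q_m} (11.80 + 0.72Q) dQ = 11.80×141.7647 + ½×0.72×141.7647² = 8907.8263.

€8907.83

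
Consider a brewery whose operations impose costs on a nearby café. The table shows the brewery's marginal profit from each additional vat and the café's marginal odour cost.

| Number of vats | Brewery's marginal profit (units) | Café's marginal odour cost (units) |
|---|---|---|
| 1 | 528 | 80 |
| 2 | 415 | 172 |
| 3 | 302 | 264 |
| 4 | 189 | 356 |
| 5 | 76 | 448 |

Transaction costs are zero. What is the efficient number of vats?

Bargaining reaches the level where marginal profit last exceeds marginal odour cost.
That holds through level 3 (302 ≥ 264) but not at 4 (189 < 356).

3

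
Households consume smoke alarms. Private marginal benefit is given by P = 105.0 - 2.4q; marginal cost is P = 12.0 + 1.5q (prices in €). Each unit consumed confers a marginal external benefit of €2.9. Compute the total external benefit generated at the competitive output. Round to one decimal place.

€69.2

Market equilibrium (private): 12.0 + 1.5q = 105.0 - 2.4q → q_m = 23.8462.
Total external benefit = MEB × q_m = 2.9 × 23.8462 = 69.1540.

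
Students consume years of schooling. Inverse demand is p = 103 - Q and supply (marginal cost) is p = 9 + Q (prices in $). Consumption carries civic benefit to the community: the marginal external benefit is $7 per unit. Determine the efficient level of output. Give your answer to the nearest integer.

Q* = 51

Social marginal benefit = demand + MEB = 110 - Q.
Set SMB = MC: 110 - Q = 9 + Q → Q* = 50.5000.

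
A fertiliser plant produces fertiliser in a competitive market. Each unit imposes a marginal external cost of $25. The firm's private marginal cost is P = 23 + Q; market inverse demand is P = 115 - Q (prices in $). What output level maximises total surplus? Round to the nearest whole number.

Q* = 34

Social marginal cost = private MC + MEC = 48 + Q.
Set SMC = demand: 48 + Q = 115 - Q → Q* = 33.5000.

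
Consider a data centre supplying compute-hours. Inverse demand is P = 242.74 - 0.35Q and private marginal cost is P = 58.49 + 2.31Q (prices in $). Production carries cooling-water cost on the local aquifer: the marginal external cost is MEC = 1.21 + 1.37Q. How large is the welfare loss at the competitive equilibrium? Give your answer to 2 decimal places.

Market equilibrium (private): 58.49 + 2.31Q = 242.74 - 0.35Q → Q_m = 69.2669.
Social marginal cost = private MC + MEC = 59.70 + 3.68Q.
Set SMC = demand: 59.70 + 3.68Q = 242.74 - 0.35Q → Q* = 45.4194.
The welfare-loss triangle has base |Q_m − Q*| and height MEC(Q_m) (the vertical gap between SMC and demand is zero at Q* and MEC at Q_m).
DWL = ½ × 23.8475 × 96.1057 = 1145.9403.

DWL = $1145.94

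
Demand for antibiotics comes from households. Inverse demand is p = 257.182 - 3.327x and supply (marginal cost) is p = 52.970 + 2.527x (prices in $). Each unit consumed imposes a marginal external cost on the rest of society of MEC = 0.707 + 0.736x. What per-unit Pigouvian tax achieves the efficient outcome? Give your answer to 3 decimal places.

Social marginal benefit = demand − MEC = 256.475 - 4.063x.
Set SMB = MC: 256.475 - 4.063x = 52.970 + 2.527x → x* = 30.8809.
The Pigouvian tax equals MEC at x*: 0.707 + 0.736×30.8809 = 23.4353.

tax = $23.435 per unit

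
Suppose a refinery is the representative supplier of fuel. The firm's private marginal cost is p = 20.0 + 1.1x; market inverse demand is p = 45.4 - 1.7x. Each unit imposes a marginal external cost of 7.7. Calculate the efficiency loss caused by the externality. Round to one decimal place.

Market equilibrium (private): 20.0 + 1.1x = 45.4 - 1.7x → x_m = 9.0714.
Social marginal cost = private MC + MEC = 27.7 + 1.1x.
Set SMC = demand: 27.7 + 1.1x = 45.4 - 1.7x → x* = 6.3214.
Height of the DWL triangle at x_m is SMC(x_m) − demand(x_m) = MEC(x_m) = 7.7000.
DWL = ½ × 2.7500 × 7.7000 = 10.5875.

DWL = 10.6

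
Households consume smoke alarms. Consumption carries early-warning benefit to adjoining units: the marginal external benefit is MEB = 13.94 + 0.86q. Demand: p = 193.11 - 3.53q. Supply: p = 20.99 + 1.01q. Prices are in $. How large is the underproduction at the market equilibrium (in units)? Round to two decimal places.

12.65 units

Market equilibrium (private): 20.99 + 1.01q = 193.11 - 3.53q → q_m = 37.9119.
Social marginal benefit = demand + MEB = 207.05 - 2.67q.
Set SMB = MC: 207.05 - 2.67q = 20.99 + 1.01q → q* = 50.5598.
Gap = |37.9119 − 50.5598| = 12.6479.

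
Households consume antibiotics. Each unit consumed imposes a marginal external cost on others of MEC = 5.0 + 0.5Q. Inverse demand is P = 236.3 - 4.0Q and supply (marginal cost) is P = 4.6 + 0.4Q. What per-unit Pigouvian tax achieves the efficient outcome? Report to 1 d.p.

Social marginal benefit = demand − MEC = 231.3 - 4.5Q.
Set SMB = MC: 231.3 - 4.5Q = 4.6 + 0.4Q → Q* = 46.2653.
The Pigouvian tax equals MEC at Q*: 5.0 + 0.5×46.2653 = 28.1327.

tax = 28.1 per unit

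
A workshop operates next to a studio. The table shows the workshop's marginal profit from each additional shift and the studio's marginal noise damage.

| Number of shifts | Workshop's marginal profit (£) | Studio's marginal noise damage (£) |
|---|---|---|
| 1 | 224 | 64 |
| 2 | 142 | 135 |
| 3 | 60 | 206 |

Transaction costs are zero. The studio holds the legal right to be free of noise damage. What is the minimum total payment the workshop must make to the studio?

Efficient level: marginal profit ≥ marginal noise damage through level 2, so k* = 2.
With the studio holding the right, the workshop must at least compensate total damage at k*: 64 + 135 = 199.

£199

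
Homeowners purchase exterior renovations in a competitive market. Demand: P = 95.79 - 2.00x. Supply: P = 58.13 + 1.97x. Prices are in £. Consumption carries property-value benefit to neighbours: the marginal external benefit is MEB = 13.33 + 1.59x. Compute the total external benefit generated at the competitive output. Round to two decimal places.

£197.99

Market equilibrium (private): 58.13 + 1.97x = 95.79 - 2.00x → x_m = 9.4861.
Total external benefit = ∫₀^{x_m} (13.33 + 1.59x) dx = 13.33×9.4861 + ½×1.59×9.4861² = 197.9887.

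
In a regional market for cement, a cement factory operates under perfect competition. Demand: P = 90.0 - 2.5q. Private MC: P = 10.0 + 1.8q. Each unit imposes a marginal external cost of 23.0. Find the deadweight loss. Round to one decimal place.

DWL = 61.5

Market equilibrium (private): 10.0 + 1.8q = 90.0 - 2.5q → q_m = 18.6047.
Social marginal cost = private MC + MEC = 33.0 + 1.8q.
Set SMC = demand: 33.0 + 1.8q = 90.0 - 2.5q → q* = 13.2558.
Between q* and q_m the wedge SMC − demand runs linearly from 0 to MEC(q_m), so the loss is a triangle.
DWL = ½ × 5.3489 × 23.0000 = 61.5124.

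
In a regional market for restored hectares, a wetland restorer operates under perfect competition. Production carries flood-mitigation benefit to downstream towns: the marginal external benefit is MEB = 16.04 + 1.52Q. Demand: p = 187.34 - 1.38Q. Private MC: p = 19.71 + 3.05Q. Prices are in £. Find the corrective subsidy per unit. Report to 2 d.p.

subsidy = £111.98 per unit

Social marginal cost = private MC − MEB = 3.67 + 1.53Q.
Set SMC = demand: 3.67 + 1.53Q = 187.34 - 1.38Q → Q* = 63.1168.
The Pigouvian subsidy equals MEB at Q*: 16.04 + 1.52×63.1168 = 111.9775.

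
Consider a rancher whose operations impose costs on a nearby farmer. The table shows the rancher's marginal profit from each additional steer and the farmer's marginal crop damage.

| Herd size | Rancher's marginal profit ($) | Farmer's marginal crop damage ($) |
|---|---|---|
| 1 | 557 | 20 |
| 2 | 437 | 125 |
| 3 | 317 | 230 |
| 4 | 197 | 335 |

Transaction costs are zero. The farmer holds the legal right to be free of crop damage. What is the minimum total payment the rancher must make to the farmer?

Efficient level: marginal profit ≥ marginal crop damage through level 3, so k* = 3.
With the farmer holding the right, the rancher must at least compensate total damage at k*: 20 + 125 + 230 = 375.

$375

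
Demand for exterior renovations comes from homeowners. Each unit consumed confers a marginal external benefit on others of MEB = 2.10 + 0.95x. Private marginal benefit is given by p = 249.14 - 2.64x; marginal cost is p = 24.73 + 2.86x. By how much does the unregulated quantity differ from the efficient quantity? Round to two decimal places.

Market equilibrium (private): 24.73 + 2.86x = 249.14 - 2.64x → x_m = 40.8018.
Social marginal benefit = demand + MEB = 251.24 - 1.69x.
Set SMB = MC: 251.24 - 1.69x = 24.73 + 2.86x → x* = 49.7824.
Gap = |40.8018 − 49.7824| = 8.9806.

8.98 units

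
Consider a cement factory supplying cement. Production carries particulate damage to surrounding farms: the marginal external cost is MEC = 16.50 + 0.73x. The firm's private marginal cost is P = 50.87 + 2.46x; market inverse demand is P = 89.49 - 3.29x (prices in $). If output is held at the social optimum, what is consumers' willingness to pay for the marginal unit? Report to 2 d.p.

P = $78.26

Social marginal cost = private MC + MEC = 67.37 + 3.19x.
Set SMC = demand: 67.37 + 3.19x = 89.49 - 3.29x → x* = 3.4136.
Consumer price on the demand curve at x*: 89.49 − 3.29×3.4136 = 78.2593.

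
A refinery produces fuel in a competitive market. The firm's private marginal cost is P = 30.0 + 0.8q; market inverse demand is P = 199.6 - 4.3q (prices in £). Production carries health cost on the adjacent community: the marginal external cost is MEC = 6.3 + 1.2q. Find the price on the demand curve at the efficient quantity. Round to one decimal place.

P = £88.1

Social marginal cost = private MC + MEC = 36.3 + 2.0q.
Set SMC = demand: 36.3 + 2.0q = 199.6 - 4.3q → q* = 25.9206.
Consumer price on the demand curve at q*: 199.6 − 4.3×25.9206 = 88.1414.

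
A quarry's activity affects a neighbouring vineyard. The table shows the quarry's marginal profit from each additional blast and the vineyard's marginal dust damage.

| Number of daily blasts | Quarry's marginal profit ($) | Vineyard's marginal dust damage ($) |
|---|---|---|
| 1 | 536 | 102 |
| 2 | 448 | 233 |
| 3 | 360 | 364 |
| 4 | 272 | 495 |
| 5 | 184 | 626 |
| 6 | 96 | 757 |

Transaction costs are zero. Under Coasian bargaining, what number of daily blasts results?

2

Bargaining reaches the level where marginal profit last exceeds marginal dust damage.
That holds through level 2 (448 ≥ 233) but not at 3 (360 < 364).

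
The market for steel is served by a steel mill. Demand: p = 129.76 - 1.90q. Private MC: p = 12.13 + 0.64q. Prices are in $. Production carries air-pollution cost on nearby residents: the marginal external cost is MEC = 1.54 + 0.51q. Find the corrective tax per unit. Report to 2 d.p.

Social marginal cost = private MC + MEC = 13.67 + 1.15q.
Set SMC = demand: 13.67 + 1.15q = 129.76 - 1.90q → q* = 38.0623.
The Pigouvian tax equals MEC at q*: 1.54 + 0.51×38.0623 = 20.9518.

tax = $20.95 per unit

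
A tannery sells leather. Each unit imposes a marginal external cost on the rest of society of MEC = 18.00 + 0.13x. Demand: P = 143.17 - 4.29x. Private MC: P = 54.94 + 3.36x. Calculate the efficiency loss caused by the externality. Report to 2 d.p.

Market equilibrium (private): 54.94 + 3.36x = 143.17 - 4.29x → x_m = 11.5333.
Social marginal cost = private MC + MEC = 72.94 + 3.49x.
Set SMC = demand: 72.94 + 3.49x = 143.17 - 4.29x → x* = 9.0270.
Height of the DWL triangle at x_m is SMC(x_m) − demand(x_m) = MEC(x_m) = 19.4993.
DWL = ½ × 2.5063 × 19.4993 = 24.4355.

DWL = 24.44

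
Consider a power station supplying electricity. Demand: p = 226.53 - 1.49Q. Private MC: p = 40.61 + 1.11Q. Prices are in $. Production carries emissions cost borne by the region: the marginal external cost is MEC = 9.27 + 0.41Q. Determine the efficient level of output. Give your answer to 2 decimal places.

Social marginal cost = private MC + MEC = 49.88 + 1.52Q.
Set SMC = demand: 49.88 + 1.52Q = 226.53 - 1.49Q → Q* = 58.6877.

Q* = 58.69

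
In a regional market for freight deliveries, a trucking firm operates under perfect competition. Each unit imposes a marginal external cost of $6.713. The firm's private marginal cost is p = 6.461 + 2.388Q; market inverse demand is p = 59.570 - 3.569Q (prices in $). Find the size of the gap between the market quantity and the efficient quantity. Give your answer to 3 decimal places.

1.127 units

Market equilibrium (private): 6.461 + 2.388Q = 59.570 - 3.569Q → Q_m = 8.9154.
Social marginal cost = private MC + MEC = 13.174 + 2.388Q.
Set SMC = demand: 13.174 + 2.388Q = 59.570 - 3.569Q → Q* = 7.7885.
Gap = |8.9154 − 7.7885| = 1.1269.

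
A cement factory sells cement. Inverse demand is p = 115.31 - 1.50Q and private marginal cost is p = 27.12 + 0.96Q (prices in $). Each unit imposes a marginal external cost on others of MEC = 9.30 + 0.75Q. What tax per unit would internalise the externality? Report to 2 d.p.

tax = $27.73 per unit

Social marginal cost = private MC + MEC = 36.42 + 1.71Q.
Set SMC = demand: 36.42 + 1.71Q = 115.31 - 1.50Q → Q* = 24.5763.
The Pigouvian tax equals MEC at Q*: 9.30 + 0.75×24.5763 = 27.7322.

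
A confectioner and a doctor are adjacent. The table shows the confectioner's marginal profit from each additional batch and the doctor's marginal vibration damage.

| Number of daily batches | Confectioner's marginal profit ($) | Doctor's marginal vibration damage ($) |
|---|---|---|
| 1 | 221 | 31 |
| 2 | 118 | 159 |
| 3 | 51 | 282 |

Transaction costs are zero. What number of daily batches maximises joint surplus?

Bargaining reaches the level where marginal profit last exceeds marginal vibration damage.
That holds through level 1 (221 ≥ 31) but not at 2 (118 < 159).

1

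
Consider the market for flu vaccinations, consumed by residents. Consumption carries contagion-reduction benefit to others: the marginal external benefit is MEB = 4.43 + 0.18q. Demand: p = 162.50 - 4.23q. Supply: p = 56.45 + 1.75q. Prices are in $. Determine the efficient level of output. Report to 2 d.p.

q* = 19.05

Social marginal benefit = demand + MEB = 166.93 - 4.05q.
Set SMB = MC: 166.93 - 4.05q = 56.45 + 1.75q → q* = 19.0483.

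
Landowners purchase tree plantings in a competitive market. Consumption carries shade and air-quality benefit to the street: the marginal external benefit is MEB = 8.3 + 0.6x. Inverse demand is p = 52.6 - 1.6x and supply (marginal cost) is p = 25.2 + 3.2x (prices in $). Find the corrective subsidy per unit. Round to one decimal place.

Social marginal benefit = demand + MEB = 60.9 - x.
Set SMB = MC: 60.9 - x = 25.2 + 3.2x → x* = 8.5000.
The Pigouvian subsidy equals MEB at x*: 8.3 + 0.6×8.5000 = 13.4000.

subsidy = $13.4 per unit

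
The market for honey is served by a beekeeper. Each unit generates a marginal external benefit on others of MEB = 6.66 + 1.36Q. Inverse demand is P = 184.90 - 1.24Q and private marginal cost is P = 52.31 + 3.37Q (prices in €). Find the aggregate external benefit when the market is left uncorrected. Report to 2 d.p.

Market equilibrium (private): 52.31 + 3.37Q = 184.90 - 1.24Q → Q_m = 28.7614.
Total external benefit = ∫₀^{Q_m} (6.66 + 1.36Q) dQ = 6.66×28.7614 + ½×1.36×28.7614² = 754.0593.

€754.06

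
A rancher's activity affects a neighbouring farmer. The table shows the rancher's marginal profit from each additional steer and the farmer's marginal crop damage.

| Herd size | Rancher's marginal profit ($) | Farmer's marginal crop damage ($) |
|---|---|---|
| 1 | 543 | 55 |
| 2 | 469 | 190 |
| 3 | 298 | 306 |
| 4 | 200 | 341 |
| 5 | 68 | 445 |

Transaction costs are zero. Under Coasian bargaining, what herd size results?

Bargaining reaches the level where marginal profit last exceeds marginal crop damage.
That holds through level 2 (469 ≥ 190) but not at 3 (298 < 306).

2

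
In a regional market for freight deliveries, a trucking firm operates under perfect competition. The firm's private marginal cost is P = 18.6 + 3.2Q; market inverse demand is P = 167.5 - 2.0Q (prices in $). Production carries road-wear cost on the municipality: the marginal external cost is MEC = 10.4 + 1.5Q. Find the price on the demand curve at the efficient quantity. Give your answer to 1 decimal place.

Social marginal cost = private MC + MEC = 29.0 + 4.7Q.
Set SMC = demand: 29.0 + 4.7Q = 167.5 - 2.0Q → Q* = 20.6716.
Consumer price on the demand curve at Q*: 167.5 − 2.0×20.6716 = 126.1568.

P = $126.2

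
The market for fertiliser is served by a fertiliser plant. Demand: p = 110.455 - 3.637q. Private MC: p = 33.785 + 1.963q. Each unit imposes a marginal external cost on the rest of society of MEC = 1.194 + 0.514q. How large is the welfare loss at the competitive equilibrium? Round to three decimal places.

DWL = 5.541

Market equilibrium (private): 33.785 + 1.963q = 110.455 - 3.637q → q_m = 13.6911.
Social marginal cost = private MC + MEC = 34.979 + 2.477q.
Set SMC = demand: 34.979 + 2.477q = 110.455 - 3.637q → q* = 12.3448.
Between q* and q_m the wedge SMC − demand runs linearly from 0 to MEC(q_m), so the loss is a triangle.
DWL = ½ × 1.3463 × 8.2312 = 5.5408.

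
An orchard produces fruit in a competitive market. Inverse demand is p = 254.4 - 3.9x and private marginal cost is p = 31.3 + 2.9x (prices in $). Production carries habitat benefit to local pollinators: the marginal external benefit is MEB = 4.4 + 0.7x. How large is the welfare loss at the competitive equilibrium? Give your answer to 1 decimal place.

Market equilibrium (private): 31.3 + 2.9x = 254.4 - 3.9x → x_m = 32.8088.
Social marginal cost = private MC − MEB = 26.9 + 2.2x.
Set SMC = demand: 26.9 + 2.2x = 254.4 - 3.9x → x* = 37.2951.
The welfare-loss triangle has base |x_m − x*| and height MEB(x_m) (the vertical gap between SMC and demand is zero at x* and MEB at x_m).
DWL = ½ × 4.4863 × 27.3662 = 61.3865.

DWL = $61.4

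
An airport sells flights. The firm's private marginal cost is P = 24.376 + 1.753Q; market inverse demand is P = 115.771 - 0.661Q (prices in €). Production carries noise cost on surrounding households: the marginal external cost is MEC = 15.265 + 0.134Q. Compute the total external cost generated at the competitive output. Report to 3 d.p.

€673.977

Market equilibrium (private): 24.376 + 1.753Q = 115.771 - 0.661Q → Q_m = 37.8604.
Total external cost = ∫₀^{Q_m} (15.265 + 0.134Q) dQ = 15.265×37.8604 + ½×0.134×37.8604² = 673.9775.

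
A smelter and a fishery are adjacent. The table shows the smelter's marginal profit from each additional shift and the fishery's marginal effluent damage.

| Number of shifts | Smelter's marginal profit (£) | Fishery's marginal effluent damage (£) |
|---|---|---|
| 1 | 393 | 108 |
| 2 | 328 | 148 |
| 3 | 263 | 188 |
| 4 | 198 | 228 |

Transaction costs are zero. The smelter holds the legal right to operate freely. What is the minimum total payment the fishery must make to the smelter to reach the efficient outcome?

Left alone the smelter would choose level 4 (marginal profit stays positive).
Efficient level: k* = 3 (marginal profit ≥ marginal effluent damage through 3).
The fishery must at least cover the smelter's forgone profit from cutting 4→3: 198 = 198.

£198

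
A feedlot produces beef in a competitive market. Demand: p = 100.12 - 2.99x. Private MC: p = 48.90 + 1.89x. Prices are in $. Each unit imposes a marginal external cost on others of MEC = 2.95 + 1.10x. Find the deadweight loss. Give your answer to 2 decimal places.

Market equilibrium (private): 48.90 + 1.89x = 100.12 - 2.99x → x_m = 10.4959.
Social marginal cost = private MC + MEC = 51.85 + 2.99x.
Set SMC = demand: 51.85 + 2.99x = 100.12 - 2.99x → x* = 8.0719.
Height of the DWL triangle at x_m is SMC(x_m) − demand(x_m) = MEC(x_m) = 14.4955.
DWL = ½ × 2.4240 × 14.4955 = 17.5685.

DWL = $17.57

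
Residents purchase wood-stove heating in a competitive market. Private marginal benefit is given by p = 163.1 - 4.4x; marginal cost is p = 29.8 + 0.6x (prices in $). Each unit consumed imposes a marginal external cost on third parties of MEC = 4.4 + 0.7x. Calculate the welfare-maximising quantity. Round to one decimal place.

x* = 22.6

Social marginal benefit = demand − MEC = 158.7 - 5.1x.
Set SMB = MC: 158.7 - 5.1x = 29.8 + 0.6x → x* = 22.6140.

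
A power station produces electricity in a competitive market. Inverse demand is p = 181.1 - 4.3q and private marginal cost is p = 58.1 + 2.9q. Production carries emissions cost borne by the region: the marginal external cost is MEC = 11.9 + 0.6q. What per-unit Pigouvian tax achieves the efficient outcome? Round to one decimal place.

Social marginal cost = private MC + MEC = 70.0 + 3.5q.
Set SMC = demand: 70.0 + 3.5q = 181.1 - 4.3q → q* = 14.2436.
The Pigouvian tax equals MEC at q*: 11.9 + 0.6×14.2436 = 20.4462.

tax = 20.4 per unit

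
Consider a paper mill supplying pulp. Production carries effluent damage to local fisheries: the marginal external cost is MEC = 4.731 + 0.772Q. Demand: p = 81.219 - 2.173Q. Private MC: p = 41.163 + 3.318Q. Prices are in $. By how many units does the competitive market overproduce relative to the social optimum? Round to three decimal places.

1.655 units

Market equilibrium (private): 41.163 + 3.318Q = 81.219 - 2.173Q → Q_m = 7.2948.
Social marginal cost = private MC + MEC = 45.894 + 4.090Q.
Set SMC = demand: 45.894 + 4.090Q = 81.219 - 2.173Q → Q* = 5.6403.
Gap = |7.2948 − 5.6403| = 1.6545.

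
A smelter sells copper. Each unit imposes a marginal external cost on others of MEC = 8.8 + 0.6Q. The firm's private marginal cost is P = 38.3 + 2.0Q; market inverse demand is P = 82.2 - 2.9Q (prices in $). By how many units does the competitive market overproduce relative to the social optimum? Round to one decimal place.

2.6 units

Market equilibrium (private): 38.3 + 2.0Q = 82.2 - 2.9Q → Q_m = 8.9592.
Social marginal cost = private MC + MEC = 47.1 + 2.6Q.
Set SMC = demand: 47.1 + 2.6Q = 82.2 - 2.9Q → Q* = 6.3818.
Gap = |8.9592 − 6.3818| = 2.5774.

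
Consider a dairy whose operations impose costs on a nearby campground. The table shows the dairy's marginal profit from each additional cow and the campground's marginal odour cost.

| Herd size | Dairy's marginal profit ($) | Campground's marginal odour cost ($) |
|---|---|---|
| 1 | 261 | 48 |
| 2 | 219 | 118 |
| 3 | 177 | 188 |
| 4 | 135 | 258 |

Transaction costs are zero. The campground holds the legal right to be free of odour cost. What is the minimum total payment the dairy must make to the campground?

Efficient level: marginal profit ≥ marginal odour cost through level 2, so k* = 2.
With the campground holding the right, the dairy must at least compensate total damage at k*: 48 + 118 = 166.

$166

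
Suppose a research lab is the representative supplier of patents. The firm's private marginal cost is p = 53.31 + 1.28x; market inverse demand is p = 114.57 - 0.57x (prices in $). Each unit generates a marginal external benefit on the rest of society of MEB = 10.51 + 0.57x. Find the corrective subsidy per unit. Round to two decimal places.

Social marginal cost = private MC − MEB = 42.80 + 0.71x.
Set SMC = demand: 42.80 + 0.71x = 114.57 - 0.57x → x* = 56.0703.
The Pigouvian subsidy equals MEB at x*: 10.51 + 0.57×56.0703 = 42.4701.

subsidy = $42.47 per unit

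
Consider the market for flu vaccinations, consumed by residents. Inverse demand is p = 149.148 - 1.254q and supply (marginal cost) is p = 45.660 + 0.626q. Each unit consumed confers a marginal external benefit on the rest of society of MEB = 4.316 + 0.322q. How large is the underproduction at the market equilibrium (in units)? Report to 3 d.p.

Market equilibrium (private): 45.660 + 0.626q = 149.148 - 1.254q → q_m = 55.0468.
Social marginal benefit = demand + MEB = 153.464 - 0.932q.
Set SMB = MC: 153.464 - 0.932q = 45.660 + 0.626q → q* = 69.1938.
Gap = |55.0468 − 69.1938| = 14.1470.

14.147 units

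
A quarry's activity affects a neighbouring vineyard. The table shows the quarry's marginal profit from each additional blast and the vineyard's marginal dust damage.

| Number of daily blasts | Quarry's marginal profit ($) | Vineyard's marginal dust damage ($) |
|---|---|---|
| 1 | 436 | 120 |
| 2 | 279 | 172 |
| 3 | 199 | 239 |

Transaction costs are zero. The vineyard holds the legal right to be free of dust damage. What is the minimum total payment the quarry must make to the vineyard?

Efficient level: marginal profit ≥ marginal dust damage through level 2, so k* = 2.
With the vineyard holding the right, the quarry must at least compensate total damage at k*: 120 + 172 = 292.

$292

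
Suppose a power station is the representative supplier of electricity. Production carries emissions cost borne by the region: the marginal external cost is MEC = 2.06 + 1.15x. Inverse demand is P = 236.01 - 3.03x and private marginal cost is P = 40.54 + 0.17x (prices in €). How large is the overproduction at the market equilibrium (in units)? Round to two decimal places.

16.62 units

Market equilibrium (private): 40.54 + 0.17x = 236.01 - 3.03x → x_m = 61.0844.
Social marginal cost = private MC + MEC = 42.60 + 1.32x.
Set SMC = demand: 42.60 + 1.32x = 236.01 - 3.03x → x* = 44.4621.
Gap = |61.0844 − 44.4621| = 16.6223.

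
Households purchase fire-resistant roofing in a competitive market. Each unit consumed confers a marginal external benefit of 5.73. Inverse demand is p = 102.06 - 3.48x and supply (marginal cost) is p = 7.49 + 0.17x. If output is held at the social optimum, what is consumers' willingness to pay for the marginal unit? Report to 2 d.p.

Social marginal benefit = demand + MEB = 107.79 - 3.48x.
Set SMB = MC: 107.79 - 3.48x = 7.49 + 0.17x → x* = 27.4795.
Consumer price on the demand curve at x*: 102.06 − 3.48×27.4795 = 6.4313.

P = 6.43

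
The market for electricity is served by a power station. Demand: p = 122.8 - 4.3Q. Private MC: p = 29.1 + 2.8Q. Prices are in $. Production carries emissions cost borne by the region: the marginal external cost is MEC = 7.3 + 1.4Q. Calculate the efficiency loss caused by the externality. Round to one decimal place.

Market equilibrium (private): 29.1 + 2.8Q = 122.8 - 4.3Q → Q_m = 13.1972.
Social marginal cost = private MC + MEC = 36.4 + 4.2Q.
Set SMC = demand: 36.4 + 4.2Q = 122.8 - 4.3Q → Q* = 10.1647.
The loss is the area between SMC and demand from Q* to Q_m; with linear curves that's a triangle of height MEC(Q_m).
DWL = ½ × 3.0325 × 25.7761 = 39.0830.

DWL = $39.1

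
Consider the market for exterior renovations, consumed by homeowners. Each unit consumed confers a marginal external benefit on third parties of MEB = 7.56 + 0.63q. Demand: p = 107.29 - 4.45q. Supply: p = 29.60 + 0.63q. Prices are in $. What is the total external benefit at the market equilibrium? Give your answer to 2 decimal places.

$189.29

Market equilibrium (private): 29.60 + 0.63q = 107.29 - 4.45q → q_m = 15.2933.
Total external benefit = ∫₀^{q_m} (7.56 + 0.63q) dq = 7.56×15.2933 + ½×0.63×15.2933² = 189.2911.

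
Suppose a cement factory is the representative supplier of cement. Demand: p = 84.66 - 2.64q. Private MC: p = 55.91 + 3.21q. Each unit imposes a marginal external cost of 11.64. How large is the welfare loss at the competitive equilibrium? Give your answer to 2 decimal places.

Market equilibrium (private): 55.91 + 3.21q = 84.66 - 2.64q → q_m = 4.9145.
Social marginal cost = private MC + MEC = 67.55 + 3.21q.
Set SMC = demand: 67.55 + 3.21q = 84.66 - 2.64q → q* = 2.9248.
The welfare-loss triangle has base |q_m − q*| and height MEC(q_m) (the vertical gap between SMC and demand is zero at q* and MEC at q_m).
DWL = ½ × 1.9897 × 11.6400 = 11.5801.

DWL = 11.58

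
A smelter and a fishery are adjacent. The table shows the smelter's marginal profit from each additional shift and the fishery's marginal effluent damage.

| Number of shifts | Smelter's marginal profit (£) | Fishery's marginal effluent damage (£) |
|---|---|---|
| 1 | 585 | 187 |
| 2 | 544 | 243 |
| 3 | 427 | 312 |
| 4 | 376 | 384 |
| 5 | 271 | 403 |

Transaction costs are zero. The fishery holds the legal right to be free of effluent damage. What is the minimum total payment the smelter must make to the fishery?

£742

Efficient level: marginal profit ≥ marginal effluent damage through level 3, so k* = 3.
With the fishery holding the right, the smelter must at least compensate total damage at k*: 187 + 243 + 312 = 742.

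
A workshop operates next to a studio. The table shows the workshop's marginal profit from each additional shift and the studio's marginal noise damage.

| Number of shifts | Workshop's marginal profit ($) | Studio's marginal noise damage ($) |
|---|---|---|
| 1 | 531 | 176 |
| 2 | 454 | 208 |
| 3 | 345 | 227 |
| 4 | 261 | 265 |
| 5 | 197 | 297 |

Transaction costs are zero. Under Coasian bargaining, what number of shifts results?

3

Bargaining reaches the level where marginal profit last exceeds marginal noise damage.
That holds through level 3 (345 ≥ 227) but not at 4 (261 < 265).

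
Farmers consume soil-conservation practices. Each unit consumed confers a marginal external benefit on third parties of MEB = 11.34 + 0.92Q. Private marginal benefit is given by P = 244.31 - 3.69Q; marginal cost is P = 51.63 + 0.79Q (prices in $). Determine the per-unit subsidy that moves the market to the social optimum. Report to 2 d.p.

subsidy = $64.06 per unit

Social marginal benefit = demand + MEB = 255.65 - 2.77Q.
Set SMB = MC: 255.65 - 2.77Q = 51.63 + 0.79Q → Q* = 57.3090.
The Pigouvian subsidy equals MEB at Q*: 11.34 + 0.92×57.3090 = 64.0643.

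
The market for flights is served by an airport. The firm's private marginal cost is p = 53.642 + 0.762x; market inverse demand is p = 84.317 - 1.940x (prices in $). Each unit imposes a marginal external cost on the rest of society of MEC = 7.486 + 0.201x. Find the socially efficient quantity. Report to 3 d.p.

x* = 7.988

Social marginal cost = private MC + MEC = 61.128 + 0.963x.
Set SMC = demand: 61.128 + 0.963x = 84.317 - 1.940x → x* = 7.9879.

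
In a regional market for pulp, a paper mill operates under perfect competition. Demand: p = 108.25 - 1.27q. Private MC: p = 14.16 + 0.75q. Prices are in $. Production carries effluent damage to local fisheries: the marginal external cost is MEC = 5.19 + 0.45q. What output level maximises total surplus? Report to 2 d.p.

q* = 35.99

Social marginal cost = private MC + MEC = 19.35 + 1.20q.
Set SMC = demand: 19.35 + 1.20q = 108.25 - 1.27q → q* = 35.9919.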